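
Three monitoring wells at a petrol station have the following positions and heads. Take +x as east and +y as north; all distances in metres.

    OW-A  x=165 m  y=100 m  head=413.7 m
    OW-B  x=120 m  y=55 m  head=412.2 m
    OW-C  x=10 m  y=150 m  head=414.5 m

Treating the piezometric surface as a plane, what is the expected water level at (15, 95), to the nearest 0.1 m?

Differences from OW-A: to OW-B (Δx, Δy, Δh) = (-45, -45, -1.5); to OW-C = (-155, 50, +0.8).
Solve a·Δx + b·Δy = Δh: det = (-45)·50 − (-155)·(-45) = -9225.
∂h/∂x = [(-1.5)·50 − (+0.8)·(-45)] / -9225 = +0.004228
∂h/∂y = [(-45)·(+0.8) − (-155)·(-1.5)] / -9225 = +0.02911
h(15, 95) = 413.7 + (+0.004228)·(-150) + (+0.02911)·(-5) = 413.7 -0.634 -0.146 = 412.920 m.

412.9 m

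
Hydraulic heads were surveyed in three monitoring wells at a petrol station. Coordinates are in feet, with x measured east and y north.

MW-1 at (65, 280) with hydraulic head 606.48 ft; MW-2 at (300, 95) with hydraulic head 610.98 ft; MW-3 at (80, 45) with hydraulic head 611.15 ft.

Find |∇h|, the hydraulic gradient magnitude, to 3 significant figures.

0.0200

With h = a·x + b·y + c and MW-1 as origin, the differences give:
  235·a + (-185)·b = +4.50
  15·a + (-235)·b = +4.67
Eliminate b (×(-235) and ×(-185), subtract): -52450·a = -193.550 → a = ∂h/∂x = +0.003690
Back-substitute: b = ∂h/∂y = -0.01964.
|∇h| = √(0.003690² + -0.01964²) = 0.01998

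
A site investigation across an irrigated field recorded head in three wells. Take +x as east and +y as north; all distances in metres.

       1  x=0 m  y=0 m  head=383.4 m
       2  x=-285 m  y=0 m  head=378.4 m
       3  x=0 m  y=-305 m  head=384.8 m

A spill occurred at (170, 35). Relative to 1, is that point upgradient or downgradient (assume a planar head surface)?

∂h/∂x = (378.4 − 383.4) / (-285 − 0) = +0.01754
∂h/∂y = (384.8 − 383.4) / (-305 − 0) = -0.004590
Head at (170, 35) = 383.4 + (+0.01754)·(170) + (-0.004590)·(35) = 386.22 m.
That is higher than the 383.4 m at 1, so the point is upgradient.

upgradient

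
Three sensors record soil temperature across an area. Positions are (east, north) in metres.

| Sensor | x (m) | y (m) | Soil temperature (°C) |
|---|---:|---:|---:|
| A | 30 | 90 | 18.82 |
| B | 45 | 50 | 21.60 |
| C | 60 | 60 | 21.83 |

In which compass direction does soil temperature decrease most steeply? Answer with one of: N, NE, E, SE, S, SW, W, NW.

NW

Taking A as reference: B−A = (15, -40, +2.78); C−A = (30, -30, +3.01).
Determinant of the coordinate differences = 15·(-30) − 30·(-40) = 750.
∂T/∂x = [(+2.78)·(-30) − (+3.01)·(-40)] / 750 = +0.04933
∂T/∂y = [15·(+3.01) − 30·(+2.78)] / 750 = -0.05100
Steepest decrease is along −∇f = (-0.04933 E, +0.05100 N) → northwest.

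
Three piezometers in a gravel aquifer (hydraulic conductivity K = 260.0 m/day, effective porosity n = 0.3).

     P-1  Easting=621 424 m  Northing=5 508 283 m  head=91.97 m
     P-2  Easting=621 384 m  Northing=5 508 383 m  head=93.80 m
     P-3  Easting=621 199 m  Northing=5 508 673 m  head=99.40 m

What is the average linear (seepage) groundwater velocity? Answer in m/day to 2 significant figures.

With h = a·x + b·y + c and P-1 as origin, the differences give:
  (-40)·a + 100·b = +1.83
  (-225)·a + 390·b = +7.43
Eliminate b (×390 and ×100, subtract): 6900·a = -29.300 → a = ∂h/∂x = -0.004246
Back-substitute: b = ∂h/∂y = +0.01660.
|∇h| = √(-0.004246² + 0.01660²) = 0.01713
Seepage velocity v = K·i/n = 260.0 × 0.01713 / 0.3 = 14.85 m/day.

15 m/day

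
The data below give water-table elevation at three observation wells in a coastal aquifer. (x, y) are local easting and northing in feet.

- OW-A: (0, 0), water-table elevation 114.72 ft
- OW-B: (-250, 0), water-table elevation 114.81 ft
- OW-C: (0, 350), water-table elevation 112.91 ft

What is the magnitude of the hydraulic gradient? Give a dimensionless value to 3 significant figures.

∂h/∂x = (114.81 − 114.72) / (-250 − 0) = -0.0003600
∂h/∂y = (112.91 − 114.72) / (350 − 0) = -0.005171
|∇h| = √(-0.0003600² + -0.005171²) = 0.005184

0.00518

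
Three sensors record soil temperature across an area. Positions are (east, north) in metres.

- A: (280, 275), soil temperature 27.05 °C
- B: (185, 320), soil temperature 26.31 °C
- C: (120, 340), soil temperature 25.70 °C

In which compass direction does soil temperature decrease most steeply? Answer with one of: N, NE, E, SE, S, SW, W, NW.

SW

Differences from A: to B (Δx, Δy, Δh) = (-95, 45, -0.74); to C = (-160, 65, -1.35).
Determinant of the coordinate differences = (-95)·65 − (-160)·45 = 1025.
∂T/∂x = [(-0.74)·65 − (-1.35)·45] / 1025 = +0.01234
∂T/∂y = [(-95)·(-1.35) − (-160)·(-0.74)] / 1025 = +0.009610
Steepest decrease is along −∇f = (-0.01234 E, -0.009610 N) → southwest.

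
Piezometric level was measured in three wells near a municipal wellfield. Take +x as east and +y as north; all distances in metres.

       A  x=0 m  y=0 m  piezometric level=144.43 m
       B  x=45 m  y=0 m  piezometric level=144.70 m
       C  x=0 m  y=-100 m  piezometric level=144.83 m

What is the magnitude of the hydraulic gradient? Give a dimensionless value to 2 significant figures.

0.0072

∂h/∂x = (144.70 − 144.43) / (45 − 0) = +0.006000
∂h/∂y = (144.83 − 144.43) / (-100 − 0) = -0.004000
|∇h| = √(0.006000² + -0.004000²) = 0.007211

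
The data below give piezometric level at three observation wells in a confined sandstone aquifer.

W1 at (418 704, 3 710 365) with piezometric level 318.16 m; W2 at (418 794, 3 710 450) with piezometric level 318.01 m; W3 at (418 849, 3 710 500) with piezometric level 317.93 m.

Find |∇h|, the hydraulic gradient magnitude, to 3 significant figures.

Taking W1 as reference: W2−W1 = (90, 85, -0.15); W3−W1 = (145, 135, -0.23).
Solve a·Δx + b·Δy = Δh: det = 90·135 − 145·85 = -175.
∂h/∂x = [(-0.15)·135 − (-0.23)·85] / -175 = +0.004000
∂h/∂y = [90·(-0.23) − 145·(-0.15)] / -175 = -0.006000
|∇h| = √(0.004000² + -0.006000²) = 0.007211

0.00721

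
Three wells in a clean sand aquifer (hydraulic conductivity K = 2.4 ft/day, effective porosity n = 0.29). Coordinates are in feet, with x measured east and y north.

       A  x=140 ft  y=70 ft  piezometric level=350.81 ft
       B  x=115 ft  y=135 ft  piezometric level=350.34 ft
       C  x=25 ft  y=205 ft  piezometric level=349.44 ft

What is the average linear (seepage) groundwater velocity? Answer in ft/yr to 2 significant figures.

24 ft/yr

Taking A as reference: B−A = (-25, 65, -0.47); C−A = (-115, 135, -1.37).
Determinant of the coordinate differences = (-25)·135 − (-115)·65 = 4100.
∂h/∂x = [(-0.47)·135 − (-1.37)·65] / 4100 = +0.006244
∂h/∂y = [(-25)·(-1.37) − (-115)·(-0.47)] / 4100 = -0.004829
|∇h| = √(0.006244² + -0.004829²) = 0.007893
Seepage velocity v = K·i/n = 2.4 × 0.007893 / 0.29 = 0.06532 ft/day = 23.86 ft/yr.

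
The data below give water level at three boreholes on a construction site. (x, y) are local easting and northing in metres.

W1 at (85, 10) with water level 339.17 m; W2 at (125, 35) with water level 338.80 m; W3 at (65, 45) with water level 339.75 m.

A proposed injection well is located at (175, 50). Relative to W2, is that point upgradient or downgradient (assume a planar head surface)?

Three-point gradient (reference W1): Δ to W2 = (40, 25, -0.37), Δ to W3 = (-20, 35, +0.58).
∂h/∂x = -0.01445, ∂h/∂y = +0.008316 (det = 1900).
Head at (175, 50) = 339.17 + (-0.01445)·(90) + (+0.008316)·(40) = 338.20 m.
That is lower than the 338.80 m at W2, so the point is downgradient.

downgradient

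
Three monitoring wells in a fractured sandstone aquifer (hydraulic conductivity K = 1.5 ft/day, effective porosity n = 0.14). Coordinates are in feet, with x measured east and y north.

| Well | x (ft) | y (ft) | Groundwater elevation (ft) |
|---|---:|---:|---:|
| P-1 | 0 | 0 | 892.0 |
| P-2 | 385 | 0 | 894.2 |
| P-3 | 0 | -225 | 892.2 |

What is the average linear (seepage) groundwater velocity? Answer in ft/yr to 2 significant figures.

23 ft/yr

∂h/∂x = (894.2 − 892.0) / (385 − 0) = +0.005714
∂h/∂y = (892.2 − 892.0) / (-225 − 0) = -0.0008889
|∇h| = √(0.005714² + -0.0008889²) = 0.005783
Seepage velocity v = K·i/n = 1.5 × 0.005783 / 0.14 = 0.06196 ft/day = 22.63 ft/yr.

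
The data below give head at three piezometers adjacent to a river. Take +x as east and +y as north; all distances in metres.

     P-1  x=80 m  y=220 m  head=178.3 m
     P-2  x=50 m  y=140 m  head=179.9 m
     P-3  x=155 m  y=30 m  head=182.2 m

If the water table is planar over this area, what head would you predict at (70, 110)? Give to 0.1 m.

180.5 m

Differences from P-1: to P-2 (Δx, Δy, Δh) = (-30, -80, +1.6); to P-3 = (75, -190, +3.9).
Solve a·Δx + b·Δy = Δh: det = (-30)·(-190) − 75·(-80) = 11700.
∂h/∂x = [(+1.6)·(-190) − (+3.9)·(-80)] / 11700 = +0.0006838
∂h/∂y = [(-30)·(+3.9) − 75·(+1.6)] / 11700 = -0.02026
h(70, 110) = 178.3 + (+0.0006838)·(-10) + (-0.02026)·(-110) = 178.3 -0.007 +2.228 = 180.521 m.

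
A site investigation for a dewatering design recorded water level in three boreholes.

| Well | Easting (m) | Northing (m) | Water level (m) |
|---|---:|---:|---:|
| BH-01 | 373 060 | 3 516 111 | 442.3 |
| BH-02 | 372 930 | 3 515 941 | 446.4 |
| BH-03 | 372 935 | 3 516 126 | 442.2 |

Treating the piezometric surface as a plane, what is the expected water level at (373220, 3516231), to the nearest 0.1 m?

With h = a·x + b·y + c and BH-01 as origin, the differences give:
  (-130)·a + (-170)·b = +4.1
  (-125)·a + 15·b = -0.1
Eliminate b (×15 and ×(-170), subtract): -23200·a = 44.50 → a = ∂h/∂x = -0.001918
Back-substitute: b = ∂h/∂y = -0.02265.
h(373220, 3516231) = 442.3 + (-0.001918)·(160) + (-0.02265)·(120) = 442.3 -0.307 -2.718 = 439.275 m.

439.3 m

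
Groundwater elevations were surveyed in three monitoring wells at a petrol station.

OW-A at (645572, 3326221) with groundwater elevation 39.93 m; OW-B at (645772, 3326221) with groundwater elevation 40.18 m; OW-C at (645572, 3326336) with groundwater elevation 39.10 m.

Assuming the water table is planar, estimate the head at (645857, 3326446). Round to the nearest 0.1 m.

∂h/∂x = (40.18 − 39.93) / (645772 − 645572) = +0.001250
∂h/∂y = (39.10 − 39.93) / (3326336 − 3326221) = -0.007217
h(645857, 3326446) = 39.93 + (+0.001250)·(285) + (-0.007217)·(225) = 39.93 +0.356 -1.624 = 38.662 m.

38.7 m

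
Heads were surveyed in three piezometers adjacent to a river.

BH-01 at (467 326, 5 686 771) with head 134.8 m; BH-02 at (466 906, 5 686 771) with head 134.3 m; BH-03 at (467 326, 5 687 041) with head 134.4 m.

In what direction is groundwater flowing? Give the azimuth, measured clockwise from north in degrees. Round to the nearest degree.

321°

∂h/∂x = (134.3 − 134.8) / (466906 − 467326) = +0.001190
∂h/∂y = (134.4 − 134.8) / (5687041 − 5686771) = -0.001481
Flow direction (−∇h) has components (-0.001190 E, +0.001481 N).
Azimuth = atan2(E, N) = atan2(-0.001190, +0.001481) = 321.2° ≈ 321°.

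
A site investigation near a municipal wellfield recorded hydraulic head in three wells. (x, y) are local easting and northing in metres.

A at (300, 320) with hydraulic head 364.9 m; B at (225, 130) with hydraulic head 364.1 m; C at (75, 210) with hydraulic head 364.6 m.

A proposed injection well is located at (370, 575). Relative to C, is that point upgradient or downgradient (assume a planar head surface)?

With h = a·x + b·y + c and A as origin, the differences give:
  (-75)·a + (-190)·b = -0.8
  (-225)·a + (-110)·b = -0.3
Eliminate b (×(-110) and ×(-190), subtract): -34500·a = 31.00 → a = ∂h/∂x = -0.0008986
Back-substitute: b = ∂h/∂y = +0.004565.
Head at (370, 575) = 364.9 + (-0.0008986)·(70) + (+0.004565)·(255) = 366.00 m.
That is higher than the 364.6 m at C, so the point is upgradient.

upgradient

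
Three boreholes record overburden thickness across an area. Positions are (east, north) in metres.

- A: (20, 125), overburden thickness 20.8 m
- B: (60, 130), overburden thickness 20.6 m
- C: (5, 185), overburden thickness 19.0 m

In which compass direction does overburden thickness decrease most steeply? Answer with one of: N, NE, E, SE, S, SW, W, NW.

N

With d = a·x + b·y + c and A as origin, the differences give:
  40·a + 5·b = -0.2
  (-15)·a + 60·b = -1.8
Eliminate b (×60 and ×5, subtract): 2475·a = -3.00 → a = ∂d/∂x = -0.001212
Back-substitute: b = ∂d/∂y = -0.03030.
Steepest decrease is along −∇f = (+0.001212 E, +0.03030 N) → north.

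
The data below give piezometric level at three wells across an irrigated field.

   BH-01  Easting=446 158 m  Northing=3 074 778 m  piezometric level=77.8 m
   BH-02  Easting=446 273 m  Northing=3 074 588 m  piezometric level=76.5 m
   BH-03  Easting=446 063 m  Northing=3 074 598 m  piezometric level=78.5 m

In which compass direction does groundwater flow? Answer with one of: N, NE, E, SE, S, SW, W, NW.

E

With h = a·x + b·y + c and BH-01 as origin, the differences give:
  115·a + (-190)·b = -1.3
  (-95)·a + (-180)·b = +0.7
Eliminate b (×(-180) and ×(-190), subtract): -38750·a = 367.00 → a = ∂h/∂x = -0.009471
Back-substitute: b = ∂h/∂y = +0.001110.
Flow = −∇h = (+0.009471 east, -0.001110 north), which points east.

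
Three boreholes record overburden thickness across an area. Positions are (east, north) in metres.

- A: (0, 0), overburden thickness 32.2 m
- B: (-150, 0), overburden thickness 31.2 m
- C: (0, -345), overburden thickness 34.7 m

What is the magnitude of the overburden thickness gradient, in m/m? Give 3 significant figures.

∂d/∂x = (31.2 − 32.2) / (-150 − 0) = +0.006667
∂d/∂y = (34.7 − 32.2) / (-345 − 0) = -0.007246
|∇f| = √(0.006667² + -0.007246²) = 0.009846 m/m

0.00985 m/m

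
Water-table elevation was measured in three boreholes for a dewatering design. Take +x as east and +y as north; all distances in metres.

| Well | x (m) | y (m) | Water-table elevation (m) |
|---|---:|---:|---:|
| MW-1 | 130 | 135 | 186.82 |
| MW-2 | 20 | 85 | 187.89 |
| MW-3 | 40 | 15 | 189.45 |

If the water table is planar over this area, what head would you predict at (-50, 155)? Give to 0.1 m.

Taking MW-1 as reference: MW-2−MW-1 = (-110, -50, +1.07); MW-3−MW-1 = (-90, -120, +2.63).
Solve a·Δx + b·Δy = Δh: det = (-110)·(-120) − (-90)·(-50) = 8700.
∂h/∂x = [(+1.07)·(-120) − (+2.63)·(-50)] / 8700 = +0.0003563
∂h/∂y = [(-110)·(+2.63) − (-90)·(+1.07)] / 8700 = -0.02218
h(-50, 155) = 186.82 + (+0.0003563)·(-180) + (-0.02218)·(20) = 186.82 -0.064 -0.444 = 186.312 m.

186.3 m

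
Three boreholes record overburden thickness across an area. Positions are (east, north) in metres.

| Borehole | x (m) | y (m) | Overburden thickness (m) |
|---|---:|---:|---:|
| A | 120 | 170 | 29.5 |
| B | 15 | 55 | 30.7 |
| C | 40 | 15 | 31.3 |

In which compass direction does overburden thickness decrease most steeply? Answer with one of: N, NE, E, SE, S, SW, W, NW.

Differences from A: to B (Δx, Δy, Δh) = (-105, -115, +1.2); to C = (-80, -155, +1.8).
Determinant of the coordinate differences = (-105)·(-155) − (-80)·(-115) = 7075.
∂d/∂x = [(+1.2)·(-155) − (+1.8)·(-115)] / 7075 = +0.002968
∂d/∂y = [(-105)·(+1.8) − (-80)·(+1.2)] / 7075 = -0.01314
Steepest decrease is along −∇f = (-0.002968 E, +0.01314 N) → north.

N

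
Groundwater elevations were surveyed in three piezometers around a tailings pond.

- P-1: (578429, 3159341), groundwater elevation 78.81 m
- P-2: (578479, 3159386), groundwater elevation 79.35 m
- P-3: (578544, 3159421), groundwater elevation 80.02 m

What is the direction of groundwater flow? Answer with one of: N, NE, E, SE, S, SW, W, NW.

Taking P-1 as reference: P-2−P-1 = (50, 45, +0.54); P-3−P-1 = (115, 80, +1.21).
Determinant of the coordinate differences = 50·80 − 115·45 = -1175.
∂h/∂x = [(+0.54)·80 − (+1.21)·45] / -1175 = +0.009574
∂h/∂y = [50·(+1.21) − 115·(+0.54)] / -1175 = +0.001362
Flow = −∇h = (-0.009574 east, -0.001362 north), which points west.

W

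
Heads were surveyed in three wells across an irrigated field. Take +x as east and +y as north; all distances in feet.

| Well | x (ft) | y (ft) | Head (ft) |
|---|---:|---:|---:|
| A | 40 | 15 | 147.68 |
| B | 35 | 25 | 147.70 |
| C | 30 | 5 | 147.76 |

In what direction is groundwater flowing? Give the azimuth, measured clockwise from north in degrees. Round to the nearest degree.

079°

With h = a·x + b·y + c and A as origin, the differences give:
  (-5)·a + 10·b = +0.02
  (-10)·a + (-10)·b = +0.08
Eliminate b (×(-10) and ×10, subtract): 150·a = -1.000 → a = ∂h/∂x = -0.006667
Back-substitute: b = ∂h/∂y = -0.001333.
Flow direction (−∇h) has components (+0.006667 E, +0.001333 N).
Azimuth = atan2(E, N) = atan2(+0.006667, +0.001333) = 78.7° ≈ 079°.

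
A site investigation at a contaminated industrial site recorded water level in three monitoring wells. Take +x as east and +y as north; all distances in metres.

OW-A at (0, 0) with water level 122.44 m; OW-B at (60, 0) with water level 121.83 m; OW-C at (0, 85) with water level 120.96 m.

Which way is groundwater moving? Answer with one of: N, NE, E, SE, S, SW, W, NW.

NE

∂h/∂x = (121.83 − 122.44) / (60 − 0) = -0.01017
∂h/∂y = (120.96 − 122.44) / (85 − 0) = -0.01741
Flow = −∇h = (+0.01017 east, +0.01741 north), which points northeast.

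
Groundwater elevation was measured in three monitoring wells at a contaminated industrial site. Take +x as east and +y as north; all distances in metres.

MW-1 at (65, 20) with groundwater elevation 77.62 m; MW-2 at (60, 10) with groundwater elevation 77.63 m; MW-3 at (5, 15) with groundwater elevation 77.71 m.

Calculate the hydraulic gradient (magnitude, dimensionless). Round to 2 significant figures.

With h = a·x + b·y + c and MW-1 as origin, the differences give:
  (-5)·a + (-10)·b = +0.01
  (-60)·a + (-5)·b = +0.09
Eliminate b (×(-5) and ×(-10), subtract): -575·a = 0.850 → a = ∂h/∂x = -0.001478
Back-substitute: b = ∂h/∂y = -0.0002609.
|∇h| = √(-0.001478² + -0.0002609²) = 0.001501

0.0015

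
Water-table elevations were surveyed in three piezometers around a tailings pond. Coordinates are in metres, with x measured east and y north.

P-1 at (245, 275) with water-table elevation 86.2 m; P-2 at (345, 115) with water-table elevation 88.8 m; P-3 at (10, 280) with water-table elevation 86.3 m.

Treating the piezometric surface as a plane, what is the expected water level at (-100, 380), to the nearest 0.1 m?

84.7 m

Taking P-1 as reference: P-2−P-1 = (100, -160, +2.6); P-3−P-1 = (-235, 5, +0.1).
Solve a·Δx + b·Δy = Δh: det = 100·5 − (-235)·(-160) = -37100.
∂h/∂x = [(+2.6)·5 − (+0.1)·(-160)] / -37100 = -0.0007817
∂h/∂y = [100·(+0.1) − (-235)·(+2.6)] / -37100 = -0.01674
h(-100, 380) = 86.2 + (-0.0007817)·(-345) + (-0.01674)·(105) = 86.2 +0.270 -1.758 = 84.712 m.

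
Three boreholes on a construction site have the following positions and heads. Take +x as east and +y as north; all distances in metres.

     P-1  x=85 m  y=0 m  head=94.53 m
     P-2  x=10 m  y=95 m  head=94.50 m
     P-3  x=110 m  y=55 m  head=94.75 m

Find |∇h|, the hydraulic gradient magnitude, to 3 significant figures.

Taking P-1 as reference: P-2−P-1 = (-75, 95, -0.03); P-3−P-1 = (25, 55, +0.22).
Solve a·Δx + b·Δy = Δh: det = (-75)·55 − 25·95 = -6500.
∂h/∂x = [(-0.03)·55 − (+0.22)·95] / -6500 = +0.003469
∂h/∂y = [(-75)·(+0.22) − 25·(-0.03)] / -6500 = +0.002423
|∇h| = √(0.003469² + 0.002423²) = 0.004231

0.00423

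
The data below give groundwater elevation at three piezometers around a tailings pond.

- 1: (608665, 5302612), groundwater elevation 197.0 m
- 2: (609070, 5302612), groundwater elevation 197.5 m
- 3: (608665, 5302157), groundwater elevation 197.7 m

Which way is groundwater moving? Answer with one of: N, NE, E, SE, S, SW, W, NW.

∂h/∂x = (197.5 − 197.0) / (609070 − 608665) = +0.001235
∂h/∂y = (197.7 − 197.0) / (5302157 − 5302612) = -0.001538
Flow = −∇h = (-0.001235 east, +0.001538 north), which points northwest.

NW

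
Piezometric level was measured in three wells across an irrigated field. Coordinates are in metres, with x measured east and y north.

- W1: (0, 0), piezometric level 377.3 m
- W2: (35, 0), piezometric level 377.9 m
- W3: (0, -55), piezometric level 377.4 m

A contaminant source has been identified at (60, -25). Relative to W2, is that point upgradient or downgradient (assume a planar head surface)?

upgradient

∂h/∂x = (377.9 − 377.3) / (35 − 0) = +0.01714
∂h/∂y = (377.4 − 377.3) / (-55 − 0) = -0.001818
Head at (60, -25) = 377.3 + (+0.01714)·(60) + (-0.001818)·(-25) = 378.37 m.
That is higher than the 377.9 m at W2, so the point is upgradient.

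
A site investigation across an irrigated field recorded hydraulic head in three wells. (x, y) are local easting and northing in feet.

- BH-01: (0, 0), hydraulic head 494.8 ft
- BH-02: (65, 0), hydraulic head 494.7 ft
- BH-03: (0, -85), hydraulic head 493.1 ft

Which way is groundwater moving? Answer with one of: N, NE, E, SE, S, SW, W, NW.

S

∂h/∂x = (494.7 − 494.8) / (65 − 0) = -0.001538
∂h/∂y = (493.1 − 494.8) / (-85 − 0) = +0.02000
Flow = −∇h = (+0.001538 east, -0.02000 north), which points south.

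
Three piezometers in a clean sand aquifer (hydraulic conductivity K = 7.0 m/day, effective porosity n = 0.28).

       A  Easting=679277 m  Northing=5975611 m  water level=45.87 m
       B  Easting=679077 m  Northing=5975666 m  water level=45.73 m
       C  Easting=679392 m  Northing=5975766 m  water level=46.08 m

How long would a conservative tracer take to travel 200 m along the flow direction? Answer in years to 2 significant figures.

Three-point gradient (reference A): Δ to B = (-200, 55, -0.14), Δ to C = (115, 155, +0.21).
∂h/∂x = +0.0008908, ∂h/∂y = +0.0006939 (det = -37325).
|∇h| = √(0.0008908² + 0.0006939²) = 0.001129
Seepage velocity v = K·i/n = 7.0 × 0.001129 / 0.28 = 0.02823 m/day.
t = 200 / 0.02823 = 7085 days = 19.4 years.

19 years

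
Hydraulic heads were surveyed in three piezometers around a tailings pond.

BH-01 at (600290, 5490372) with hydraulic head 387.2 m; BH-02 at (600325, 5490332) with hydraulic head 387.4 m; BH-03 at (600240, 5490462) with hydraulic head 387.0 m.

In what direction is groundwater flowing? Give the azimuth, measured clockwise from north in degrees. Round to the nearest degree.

With h = a·x + b·y + c and BH-01 as origin, the differences give:
  35·a + (-40)·b = +0.2
  (-50)·a + 90·b = -0.2
Eliminate b (×90 and ×(-40), subtract): 1150·a = 10.00 → a = ∂h/∂x = +0.008696
Back-substitute: b = ∂h/∂y = +0.002609.
Flow direction (−∇h) has components (-0.008696 E, -0.002609 N).
Azimuth = atan2(E, N) = atan2(-0.008696, -0.002609) = 253.3° ≈ 253°.

253°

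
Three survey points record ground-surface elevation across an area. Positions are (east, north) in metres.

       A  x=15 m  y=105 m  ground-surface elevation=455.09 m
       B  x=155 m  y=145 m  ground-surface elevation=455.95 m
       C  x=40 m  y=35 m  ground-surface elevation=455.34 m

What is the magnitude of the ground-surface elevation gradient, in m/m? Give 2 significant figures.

With z = a·x + b·y + c and A as origin, the differences give:
  140·a + 40·b = +0.86
  25·a + (-70)·b = +0.25
Eliminate b (×(-70) and ×40, subtract): -10800·a = -70.200 → a = ∂z/∂x = +0.006500
Back-substitute: b = ∂z/∂y = -0.001250.
|∇f| = √(0.006500² + -0.001250²) = 0.006619 m/m

0.0066 m/m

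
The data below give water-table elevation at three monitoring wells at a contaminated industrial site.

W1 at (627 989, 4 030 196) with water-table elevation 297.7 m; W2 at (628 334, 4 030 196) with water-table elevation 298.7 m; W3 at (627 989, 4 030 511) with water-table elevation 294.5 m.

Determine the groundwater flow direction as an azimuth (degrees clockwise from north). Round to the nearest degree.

∂h/∂x = (298.7 − 297.7) / (628334 − 627989) = +0.002899
∂h/∂y = (294.5 − 297.7) / (4030511 − 4030196) = -0.01016
Flow direction (−∇h) has components (-0.002899 E, +0.01016 N).
Azimuth = atan2(E, N) = atan2(-0.002899, +0.01016) = 344.1° ≈ 344°.

344°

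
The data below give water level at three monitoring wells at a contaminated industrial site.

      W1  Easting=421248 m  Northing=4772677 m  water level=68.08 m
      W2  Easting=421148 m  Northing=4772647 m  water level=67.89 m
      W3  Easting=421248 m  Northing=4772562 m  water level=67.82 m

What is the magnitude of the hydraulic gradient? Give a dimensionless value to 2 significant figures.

Taking W1 as reference: W2−W1 = (-100, -30, -0.19); W3−W1 = (0, -115, -0.26).
Solve a·Δx + b·Δy = Δh: det = (-100)·(-115) − 0·(-30) = 11500.
∂h/∂x = [(-0.19)·(-115) − (-0.26)·(-30)] / 11500 = +0.001222
∂h/∂y = [(-100)·(-0.26) − 0·(-0.19)] / 11500 = +0.002261
|∇h| = √(0.001222² + 0.002261²) = 0.00257

0.0026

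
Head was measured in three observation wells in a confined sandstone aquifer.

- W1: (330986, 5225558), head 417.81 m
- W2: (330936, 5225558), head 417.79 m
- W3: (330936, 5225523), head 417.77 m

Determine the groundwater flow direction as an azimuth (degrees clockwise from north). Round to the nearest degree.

Three-point gradient (reference W1): Δ to W2 = (-50, 0, -0.02), Δ to W3 = (-50, -35, -0.04).
∂h/∂x = +0.0004000, ∂h/∂y = +0.0005714 (det = 1750).
Flow direction (−∇h) has components (-0.0004000 E, -0.0005714 N).
Azimuth = atan2(E, N) = atan2(-0.0004000, -0.0005714) = 215.0° ≈ 215°.

215°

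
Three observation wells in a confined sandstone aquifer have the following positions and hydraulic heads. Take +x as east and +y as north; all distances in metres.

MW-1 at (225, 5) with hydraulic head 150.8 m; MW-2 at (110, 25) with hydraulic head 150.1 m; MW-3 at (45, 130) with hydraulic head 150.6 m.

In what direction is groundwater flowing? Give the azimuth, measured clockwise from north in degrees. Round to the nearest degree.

Taking MW-1 as reference: MW-2−MW-1 = (-115, 20, -0.7); MW-3−MW-1 = (-180, 125, -0.2).
Determinant of the coordinate differences = (-115)·125 − (-180)·20 = -10775.
∂h/∂x = [(-0.7)·125 − (-0.2)·20] / -10775 = +0.007749
∂h/∂y = [(-115)·(-0.2) − (-180)·(-0.7)] / -10775 = +0.009559
Flow direction (−∇h) has components (-0.007749 E, -0.009559 N).
Azimuth = atan2(E, N) = atan2(-0.007749, -0.009559) = 219.0° ≈ 219°.

219°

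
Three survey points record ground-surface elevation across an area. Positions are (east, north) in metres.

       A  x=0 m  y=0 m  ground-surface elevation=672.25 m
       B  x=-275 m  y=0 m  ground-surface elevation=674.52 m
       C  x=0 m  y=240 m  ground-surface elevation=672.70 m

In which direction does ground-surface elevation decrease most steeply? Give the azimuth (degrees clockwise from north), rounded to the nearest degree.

∂z/∂x = (674.52 − 672.25) / (-275 − 0) = -0.008255
∂z/∂y = (672.70 − 672.25) / (240 − 0) = +0.001875
Steepest decrease is along −∇f: components (+0.008255 E, -0.001875 N).
Azimuth = atan2(+0.008255, -0.001875) = 102.8° ≈ 103°.

103°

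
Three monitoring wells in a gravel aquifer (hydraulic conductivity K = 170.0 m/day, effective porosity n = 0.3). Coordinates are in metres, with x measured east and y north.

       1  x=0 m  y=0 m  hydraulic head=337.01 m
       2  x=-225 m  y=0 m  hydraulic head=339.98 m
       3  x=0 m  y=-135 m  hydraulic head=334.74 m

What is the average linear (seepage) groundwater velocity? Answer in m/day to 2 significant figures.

∂h/∂x = (339.98 − 337.01) / (-225 − 0) = -0.01320
∂h/∂y = (334.74 − 337.01) / (-135 − 0) = +0.01681
|∇h| = √(-0.01320² + 0.01681²) = 0.02137
Seepage velocity v = K·i/n = 170.0 × 0.02137 / 0.3 = 12.11 m/day.

12 m/day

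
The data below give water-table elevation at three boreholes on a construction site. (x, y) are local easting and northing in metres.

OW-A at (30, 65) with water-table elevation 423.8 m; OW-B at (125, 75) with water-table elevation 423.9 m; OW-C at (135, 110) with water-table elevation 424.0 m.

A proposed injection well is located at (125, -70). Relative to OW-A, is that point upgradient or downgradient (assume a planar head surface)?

downgradient

Taking OW-A as reference: OW-B−OW-A = (95, 10, +0.1); OW-C−OW-A = (105, 45, +0.2).
Determinant of the coordinate differences = 95·45 − 105·10 = 3225.
∂h/∂x = [(+0.1)·45 − (+0.2)·10] / 3225 = +0.0007752
∂h/∂y = [95·(+0.2) − 105·(+0.1)] / 3225 = +0.002636
Head at (125, -70) = 423.8 + (+0.0007752)·(95) + (+0.002636)·(-135) = 423.52 m.
That is lower than the 423.8 m at OW-A, so the point is downgradient.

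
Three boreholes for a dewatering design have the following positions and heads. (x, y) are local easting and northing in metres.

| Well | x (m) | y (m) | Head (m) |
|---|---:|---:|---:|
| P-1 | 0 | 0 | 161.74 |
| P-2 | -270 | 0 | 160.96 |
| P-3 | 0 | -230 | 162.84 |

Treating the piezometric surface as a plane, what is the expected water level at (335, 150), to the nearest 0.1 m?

162.0 m

∂h/∂x = (160.96 − 161.74) / (-270 − 0) = +0.002889
∂h/∂y = (162.84 − 161.74) / (-230 − 0) = -0.004783
h(335, 150) = 161.74 + (+0.002889)·(335) + (-0.004783)·(150) = 161.74 +0.968 -0.717 = 161.990 m.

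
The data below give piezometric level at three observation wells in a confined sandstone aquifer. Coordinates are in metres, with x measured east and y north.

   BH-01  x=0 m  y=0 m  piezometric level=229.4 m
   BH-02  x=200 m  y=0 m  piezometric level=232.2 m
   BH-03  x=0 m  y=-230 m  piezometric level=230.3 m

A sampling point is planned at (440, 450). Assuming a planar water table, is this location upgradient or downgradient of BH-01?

∂h/∂x = (232.2 − 229.4) / (200 − 0) = +0.01400
∂h/∂y = (230.3 − 229.4) / (-230 − 0) = -0.003913
Head at (440, 450) = 229.4 + (+0.01400)·(440) + (-0.003913)·(450) = 233.80 m.
That is higher than the 229.4 m at BH-01, so the point is upgradient.

upgradient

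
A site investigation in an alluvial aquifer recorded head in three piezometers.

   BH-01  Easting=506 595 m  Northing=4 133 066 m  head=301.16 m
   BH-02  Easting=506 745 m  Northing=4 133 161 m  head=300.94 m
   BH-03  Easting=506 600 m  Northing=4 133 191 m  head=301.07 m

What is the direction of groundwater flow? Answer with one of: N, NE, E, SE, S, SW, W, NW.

With h = a·x + b·y + c and BH-01 as origin, the differences give:
  150·a + 95·b = -0.22
  5·a + 125·b = -0.09
Eliminate b (×125 and ×95, subtract): 18275·a = -18.950 → a = ∂h/∂x = -0.001037
Back-substitute: b = ∂h/∂y = -0.0006785.
Flow = −∇h = (+0.001037 east, +0.0006785 north), which points northeast.

NE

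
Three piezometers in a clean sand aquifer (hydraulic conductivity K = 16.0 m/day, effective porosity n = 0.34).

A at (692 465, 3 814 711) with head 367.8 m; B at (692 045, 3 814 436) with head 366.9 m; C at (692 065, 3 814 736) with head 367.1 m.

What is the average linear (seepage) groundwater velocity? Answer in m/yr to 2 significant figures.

Differences from A: to B (Δx, Δy, Δh) = (-420, -275, -0.9); to C = (-400, 25, -0.7).
Determinant of the coordinate differences = (-420)·25 − (-400)·(-275) = -120500.
∂h/∂x = [(-0.9)·25 − (-0.7)·(-275)] / -120500 = +0.001784
∂h/∂y = [(-420)·(-0.7) − (-400)·(-0.9)] / -120500 = +0.0005477
|∇h| = √(0.001784² + 0.0005477²) = 0.001866
Seepage velocity v = K·i/n = 16.0 × 0.001866 / 0.34 = 0.08781 m/day = 32.07 m/yr.

32 m/yr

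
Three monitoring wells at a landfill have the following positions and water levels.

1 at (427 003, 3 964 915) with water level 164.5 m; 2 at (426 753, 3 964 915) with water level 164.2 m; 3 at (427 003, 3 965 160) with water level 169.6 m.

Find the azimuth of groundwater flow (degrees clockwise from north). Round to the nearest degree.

∂h/∂x = (164.2 − 164.5) / (426753 − 427003) = +0.001200
∂h/∂y = (169.6 − 164.5) / (3965160 − 3964915) = +0.02082
Flow direction (−∇h) has components (-0.001200 E, -0.02082 N).
Azimuth = atan2(E, N) = atan2(-0.001200, -0.02082) = 183.3° ≈ 183°.

183°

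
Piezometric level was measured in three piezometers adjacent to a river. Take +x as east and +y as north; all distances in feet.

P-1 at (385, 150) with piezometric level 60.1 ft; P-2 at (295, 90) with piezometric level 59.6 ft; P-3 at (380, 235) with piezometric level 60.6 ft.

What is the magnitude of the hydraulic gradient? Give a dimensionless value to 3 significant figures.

With h = a·x + b·y + c and P-1 as origin, the differences give:
  (-90)·a + (-60)·b = -0.5
  (-5)·a + 85·b = +0.5
Eliminate b (×85 and ×(-60), subtract): -7950·a = -12.50 → a = ∂h/∂x = +0.001572
Back-substitute: b = ∂h/∂y = +0.005975.
|∇h| = √(0.001572² + 0.005975²) = 0.006178

0.00618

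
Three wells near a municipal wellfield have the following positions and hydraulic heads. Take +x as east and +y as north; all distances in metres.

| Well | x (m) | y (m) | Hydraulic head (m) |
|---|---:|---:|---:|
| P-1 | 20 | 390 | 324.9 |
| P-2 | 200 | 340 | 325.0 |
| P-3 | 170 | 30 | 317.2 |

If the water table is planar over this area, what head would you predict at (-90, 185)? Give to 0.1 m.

319.1 m

With h = a·x + b·y + c and P-1 as origin, the differences give:
  180·a + (-50)·b = +0.1
  150·a + (-360)·b = -7.7
Eliminate b (×(-360) and ×(-50), subtract): -57300·a = -421.00 → a = ∂h/∂x = +0.007347
Back-substitute: b = ∂h/∂y = +0.02445.
h(-90, 185) = 324.9 + (+0.007347)·(-110) + (+0.02445)·(-205) = 324.9 -0.808 -5.012 = 319.079 m.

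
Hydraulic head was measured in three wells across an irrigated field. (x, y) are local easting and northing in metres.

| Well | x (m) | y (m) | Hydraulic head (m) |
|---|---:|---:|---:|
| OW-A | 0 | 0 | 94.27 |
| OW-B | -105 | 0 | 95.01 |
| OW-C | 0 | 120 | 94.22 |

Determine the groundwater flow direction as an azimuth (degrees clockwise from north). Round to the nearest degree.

087°

∂h/∂x = (95.01 − 94.27) / (-105 − 0) = -0.007048
∂h/∂y = (94.22 − 94.27) / (120 − 0) = -0.0004167
Flow direction (−∇h) has components (+0.007048 E, +0.0004167 N).
Azimuth = atan2(E, N) = atan2(+0.007048, +0.0004167) = 86.6° ≈ 087°.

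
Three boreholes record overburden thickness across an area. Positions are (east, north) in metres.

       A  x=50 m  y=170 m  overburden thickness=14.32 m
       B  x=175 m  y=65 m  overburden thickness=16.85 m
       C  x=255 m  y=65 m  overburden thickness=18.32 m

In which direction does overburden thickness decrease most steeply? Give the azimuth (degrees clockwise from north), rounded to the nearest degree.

Differences from A: to B (Δx, Δy, Δh) = (125, -105, +2.53); to C = (205, -105, +4.00).
Determinant of the coordinate differences = 125·(-105) − 205·(-105) = 8400.
∂d/∂x = [(+2.53)·(-105) − (+4.00)·(-105)] / 8400 = +0.01837
∂d/∂y = [125·(+4.00) − 205·(+2.53)] / 8400 = -0.002220
Steepest decrease is along −∇f: components (-0.01837 E, +0.002220 N).
Azimuth = atan2(-0.01837, +0.002220) = 276.9° ≈ 277°.

277°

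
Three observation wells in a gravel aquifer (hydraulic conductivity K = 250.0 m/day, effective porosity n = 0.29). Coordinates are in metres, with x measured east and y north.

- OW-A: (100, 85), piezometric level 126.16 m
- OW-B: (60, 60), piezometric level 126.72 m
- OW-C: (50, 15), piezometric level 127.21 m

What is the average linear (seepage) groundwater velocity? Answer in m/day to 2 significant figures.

11 m/day

Differences from OW-A: to OW-B (Δx, Δy, Δh) = (-40, -25, +0.56); to OW-C = (-50, -70, +1.05).
Solve a·Δx + b·Δy = Δh: det = (-40)·(-70) − (-50)·(-25) = 1550.
∂h/∂x = [(+0.56)·(-70) − (+1.05)·(-25)] / 1550 = -0.008355
∂h/∂y = [(-40)·(+1.05) − (-50)·(+0.56)] / 1550 = -0.009032
|∇h| = √(-0.008355² + -0.009032²) = 0.0123
Seepage velocity v = K·i/n = 250.0 × 0.0123 / 0.29 = 10.6 m/day.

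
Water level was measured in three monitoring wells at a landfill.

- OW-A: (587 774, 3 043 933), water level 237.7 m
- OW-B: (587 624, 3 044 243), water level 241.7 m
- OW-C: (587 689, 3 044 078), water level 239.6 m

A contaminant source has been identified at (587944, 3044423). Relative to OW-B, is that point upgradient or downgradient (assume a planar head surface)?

Taking OW-A as reference: OW-B−OW-A = (-150, 310, +4.0); OW-C−OW-A = (-85, 145, +1.9).
Determinant of the coordinate differences = (-150)·145 − (-85)·310 = 4600.
∂h/∂x = [(+4.0)·145 − (+1.9)·310] / 4600 = -0.001957
∂h/∂y = [(-150)·(+1.9) − (-85)·(+4.0)] / 4600 = +0.01196
Head at (587944, 3044423) = 237.7 + (-0.001957)·(170) + (+0.01196)·(490) = 243.23 m.
That is higher than the 241.7 m at OW-B, so the point is upgradient.

upgradient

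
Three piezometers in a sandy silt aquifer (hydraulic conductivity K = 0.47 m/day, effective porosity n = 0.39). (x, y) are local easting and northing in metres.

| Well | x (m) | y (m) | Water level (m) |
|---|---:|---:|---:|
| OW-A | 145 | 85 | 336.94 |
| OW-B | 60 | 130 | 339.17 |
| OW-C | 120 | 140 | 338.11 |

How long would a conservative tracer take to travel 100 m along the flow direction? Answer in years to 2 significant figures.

9.8 years

Differences from OW-A: to OW-B (Δx, Δy, Δh) = (-85, 45, +2.23); to OW-C = (-25, 55, +1.17).
Determinant of the coordinate differences = (-85)·55 − (-25)·45 = -3550.
∂h/∂x = [(+2.23)·55 − (+1.17)·45] / -3550 = -0.01972
∂h/∂y = [(-85)·(+1.17) − (-25)·(+2.23)] / -3550 = +0.01231
|∇h| = √(-0.01972² + 0.01231²) = 0.02325
Seepage velocity v = K·i/n = 0.47 × 0.02325 / 0.39 = 0.02802 m/day.
t = 100 / 0.02802 = 3569 days = 9.77 years.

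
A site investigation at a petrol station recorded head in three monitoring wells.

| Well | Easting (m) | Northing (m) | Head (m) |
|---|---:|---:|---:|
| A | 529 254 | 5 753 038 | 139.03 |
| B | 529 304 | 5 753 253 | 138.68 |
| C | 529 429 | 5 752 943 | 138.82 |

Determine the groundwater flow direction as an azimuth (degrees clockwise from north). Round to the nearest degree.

057°

Taking A as reference: B−A = (50, 215, -0.35); C−A = (175, -95, -0.21).
Solve a·Δx + b·Δy = Δh: det = 50·(-95) − 175·215 = -42375.
∂h/∂x = [(-0.35)·(-95) − (-0.21)·215] / -42375 = -0.001850
∂h/∂y = [50·(-0.21) − 175·(-0.35)] / -42375 = -0.001198
Flow direction (−∇h) has components (+0.001850 E, +0.001198 N).
Azimuth = atan2(E, N) = atan2(+0.001850, +0.001198) = 57.1° ≈ 057°.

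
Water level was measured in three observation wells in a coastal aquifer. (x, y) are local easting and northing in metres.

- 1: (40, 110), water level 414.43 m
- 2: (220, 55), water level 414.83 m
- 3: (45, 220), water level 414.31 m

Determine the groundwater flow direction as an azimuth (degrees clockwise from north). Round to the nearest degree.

302°

With h = a·x + b·y + c and 1 as origin, the differences give:
  180·a + (-55)·b = +0.40
  5·a + 110·b = -0.12
Eliminate b (×110 and ×(-55), subtract): 20075·a = 37.400 → a = ∂h/∂x = +0.001863
Back-substitute: b = ∂h/∂y = -0.001176.
Flow direction (−∇h) has components (-0.001863 E, +0.001176 N).
Azimuth = atan2(E, N) = atan2(-0.001863, +0.001176) = 302.3° ≈ 302°.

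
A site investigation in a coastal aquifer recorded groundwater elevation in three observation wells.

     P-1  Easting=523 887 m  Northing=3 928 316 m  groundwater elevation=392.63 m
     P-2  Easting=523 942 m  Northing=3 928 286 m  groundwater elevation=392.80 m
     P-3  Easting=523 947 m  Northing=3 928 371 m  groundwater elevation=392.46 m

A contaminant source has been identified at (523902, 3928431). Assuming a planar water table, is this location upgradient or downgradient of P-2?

downgradient

Three-point gradient (reference P-1): Δ to P-2 = (55, -30, +0.17), Δ to P-3 = (60, 55, -0.17).
∂h/∂x = +0.0008808, ∂h/∂y = -0.004052 (det = 4825).
Head at (523902, 3928431) = 392.63 + (+0.0008808)·(15) + (-0.004052)·(115) = 392.18 m.
That is lower than the 392.80 m at P-2, so the point is downgradient.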